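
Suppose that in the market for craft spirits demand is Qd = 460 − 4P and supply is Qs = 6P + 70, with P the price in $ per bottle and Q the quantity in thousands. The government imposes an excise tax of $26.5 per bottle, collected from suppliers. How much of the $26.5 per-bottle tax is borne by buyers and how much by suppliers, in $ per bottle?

Buyers bear $15.9 per bottle; suppliers bear $10.6 per bottle.

Without the tax, 460 − 4P = 6P + 70 gives 10P = 390, so P* = $39 and Q* = 304.
With the tax collected from suppliers, supply shifts: Qs = 6(P − 26.5) + 70.
Solving gives Q = 240.4 with buyers paying $54.9 and suppliers receiving $28.4 (the $26.5 wedge).
Burden on buyers: $15.9; on suppliers: $10.6. (They sum to $26.5.)
The less price-elastic side of the market bears the larger share of a per-unit tax.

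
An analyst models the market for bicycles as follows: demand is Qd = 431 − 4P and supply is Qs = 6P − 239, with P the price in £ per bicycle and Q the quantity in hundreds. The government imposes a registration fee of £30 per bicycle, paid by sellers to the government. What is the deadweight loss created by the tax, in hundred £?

Deadweight loss = £1080 hundred.

Before the tax: set 431 − 4P = 6P − 239 → P* = £67, Q* = 163.
With the tax collected from sellers, supply shifts: Qs = 6(P − 30) − 239.
New equilibrium: consumers pay £85, sellers receive £55, Q = 91. (Wedge: Pb − Ps = 30.)
Quantity falls by |ΔQ| = |163 − 91| = 72.
DWL = ½ · t · |ΔQ| = ½ · 30 · 72 = £1080.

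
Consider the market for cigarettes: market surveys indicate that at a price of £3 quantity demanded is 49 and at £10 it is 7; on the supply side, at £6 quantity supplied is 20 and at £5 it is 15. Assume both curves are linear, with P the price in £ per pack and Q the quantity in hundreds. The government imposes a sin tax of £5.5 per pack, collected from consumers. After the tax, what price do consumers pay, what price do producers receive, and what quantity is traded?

Consumers pay £9.5; producers receive £4; quantity = 10.

Demand slope: (7 − 49)/(10 − 3) = -6, so Qd = 67 − 6P.
Supply slope: (15 − 20)/(5 − 6) = 5, so Qs = 5P − 10.
Without the tax, 67 − 6P = 5P − 10 gives 11P = 77, so P* = £7 and Q* = 25.
With the tax collected from consumers, demand (in seller-price terms) shifts: Qd = 67 − 6(P + 5.5).
Solving gives Q = 10 with consumers paying £9.5 and producers receiving £4 (the £5.5 wedge).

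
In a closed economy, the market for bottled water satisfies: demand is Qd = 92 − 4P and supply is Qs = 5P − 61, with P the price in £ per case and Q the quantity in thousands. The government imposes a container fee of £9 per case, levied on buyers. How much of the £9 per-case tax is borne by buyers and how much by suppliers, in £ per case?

Before the tax: set 92 − 4P = 5P − 61 → P* = £17, Q* = 24.
With the tax collected from buyers, demand (in seller-price terms) shifts: Qd = 92 − 4(P + 9).
New equilibrium: buyers pay £22, suppliers receive £13, Q = 4. (Wedge: Pb − Ps = 9.)
Burden on buyers: £5; on suppliers: £4. (They sum to £9.)

Buyers bear £5 per case; suppliers bear £4 per case.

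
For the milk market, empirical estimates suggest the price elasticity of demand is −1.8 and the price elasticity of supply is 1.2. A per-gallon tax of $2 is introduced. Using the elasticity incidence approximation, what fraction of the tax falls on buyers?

Buyers' share ≈ 0.4.

Incidence ratio: buyers' share ≈ εs / (εs + |εd|) = 1.2 / (1.2 + 1.8) = 0.4.
Supply is the less elastic side, so buyers bear the smaller share.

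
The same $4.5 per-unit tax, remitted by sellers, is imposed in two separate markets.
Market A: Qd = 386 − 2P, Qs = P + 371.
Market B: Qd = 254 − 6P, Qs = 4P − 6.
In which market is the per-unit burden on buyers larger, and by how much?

Market B, by $0.3.

Market A: pre-tax P* = $5, Q* = 376; post-tax Q = 373; per-unit burden on buyers = $1.5.
Market B: pre-tax P* = $26, Q* = 98; post-tax Q = 87.2; per-unit burden on buyers = $1.8.
Difference: $1.5 vs $1.8 → market B is larger by $0.3.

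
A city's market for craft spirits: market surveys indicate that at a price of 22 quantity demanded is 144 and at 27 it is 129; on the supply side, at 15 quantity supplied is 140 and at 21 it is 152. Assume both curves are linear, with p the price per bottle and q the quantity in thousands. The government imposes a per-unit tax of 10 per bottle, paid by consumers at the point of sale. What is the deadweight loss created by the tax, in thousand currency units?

Deadweight loss = 60 thousand.

Demand slope: (129 − 144)/(27 − 22) = -3, so qd = 210 − 3p.
Supply slope: (152 − 140)/(21 − 15) = 2, so qs = 2p + 110.
Before the tax: set 210 − 3p = 2p + 110 → p* = 20, q* = 150.
With the tax collected from consumers, demand (in seller-price terms) shifts: qd = 210 − 3(p + 10).
New equilibrium: consumers pay 24, suppliers receive 14, q = 138. (Wedge: pb − ps = 10.)
Quantity falls by |ΔQ| = |150 − 138| = 12.
DWL = ½ · t · |ΔQ| = ½ · 10 · 12 = 60.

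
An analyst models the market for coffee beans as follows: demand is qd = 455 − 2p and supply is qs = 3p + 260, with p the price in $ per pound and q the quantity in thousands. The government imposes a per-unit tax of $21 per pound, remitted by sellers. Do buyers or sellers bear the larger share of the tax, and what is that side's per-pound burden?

Buyers bear the larger share: $12.6 per pound.

Without the tax, 455 − 2p = 3p + 260 gives 5p = 195, so p* = $39 and q* = 377.
With the tax collected from sellers, supply shifts: qs = 3(p − 21) + 260.
Solving gives q = 351.8 with buyers paying $51.6 and sellers receiving $30.6 (the $21 wedge).
Per-pound burden: buyers $12.6, sellers $8.4.
Buyers take the larger share because demand is less price-elastic here (demand slope 2 vs supply slope 3).
The less price-elastic side of the market bears the larger share of a per-unit tax.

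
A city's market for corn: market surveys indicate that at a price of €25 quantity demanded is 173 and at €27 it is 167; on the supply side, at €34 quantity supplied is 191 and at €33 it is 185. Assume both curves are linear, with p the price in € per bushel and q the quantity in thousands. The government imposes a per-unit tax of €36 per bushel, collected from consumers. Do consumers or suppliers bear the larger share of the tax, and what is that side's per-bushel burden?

Demand slope: (167 − 173)/(27 − 25) = -3, so qd = 248 − 3p.
Supply slope: (185 − 191)/(33 − 34) = 6, so qs = 6p − 13.
Before the tax: set 248 − 3p = 6p − 13 → p* = €29, q* = 161.
With the tax collected from consumers, demand (in seller-price terms) shifts: qd = 248 − 3(p + 36).
New equilibrium: consumers pay €53, suppliers receive €17, q = 89. (Wedge: pb − ps = 36.)
Per-bushel burden: consumers €24, suppliers €12.
Consumers take the larger share because demand is less price-elastic here (demand slope 3 vs supply slope 6).
The less price-elastic side of the market bears the larger share of a per-unit tax.

Consumers bear the larger share: €24 per bushel.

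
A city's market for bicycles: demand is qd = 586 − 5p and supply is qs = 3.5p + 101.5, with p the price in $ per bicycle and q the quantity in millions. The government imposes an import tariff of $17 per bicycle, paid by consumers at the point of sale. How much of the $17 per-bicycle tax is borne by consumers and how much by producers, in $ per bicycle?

Before the tax: set 586 − 5p = 3.5p + 101.5 → p* = $57, q* = 301.
With the tax collected from consumers, demand (in seller-price terms) shifts: qd = 586 − 5(p + 17).
New equilibrium: consumers pay $64, producers receive $47, q = 266. (Wedge: pb − ps = 17.)
Burden on consumers: $7; on producers: $10. (They sum to $17.)

Consumers bear $7 per bicycle; producers bear $10 per bicycle.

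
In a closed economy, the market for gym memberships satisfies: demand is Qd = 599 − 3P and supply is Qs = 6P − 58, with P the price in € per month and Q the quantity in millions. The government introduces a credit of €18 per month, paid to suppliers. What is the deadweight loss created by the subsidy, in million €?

Deadweight loss = €324 million.

Without the subsidy, 599 − 3P = 6P − 58 gives 9P = 657, so P* = €73 and Q* = 380.
With a per-unit subsidy paid to suppliers, each receives P + 18 per unit sold, so supply becomes Qs = 6(P + 18) − 58.
Solving gives Q = 416 with buyers paying €61 and suppliers receiving €79 (the €18 wedge).
Quantity rises by |ΔQ| = |380 − 416| = 36.
DWL = ½ · t · |ΔQ| = ½ · 18 · 36 = €324.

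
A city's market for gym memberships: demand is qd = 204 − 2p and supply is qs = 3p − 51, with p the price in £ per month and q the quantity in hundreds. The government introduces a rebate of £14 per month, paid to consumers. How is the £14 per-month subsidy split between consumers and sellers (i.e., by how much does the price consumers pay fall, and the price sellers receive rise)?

Consumers gain £8.4 per month; sellers gain £5.6 per month.

Before the subsidy: set 204 − 2p = 3p − 51 → p* = £51, q* = 102.
With a per-unit subsidy paid to consumers, each effectively pays p − 14, so demand becomes qd = 204 − 2(p − 14).
New equilibrium: consumers pay £42.6, sellers receive £56.6, q = 118.8. (Wedge: pb − ps = −14.)
Gain to consumers: £8.4; to sellers: £5.6. (They sum to £14.)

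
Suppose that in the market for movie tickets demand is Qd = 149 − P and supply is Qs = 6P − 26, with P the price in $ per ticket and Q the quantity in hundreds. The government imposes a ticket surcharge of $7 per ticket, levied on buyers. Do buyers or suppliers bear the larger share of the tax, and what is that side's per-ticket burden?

Before the tax: set 149 − P = 6P − 26 → P* = $25, Q* = 124.
With the tax collected from buyers, demand (in seller-price terms) shifts: Qd = 149 − (P + 7).
Solving gives Q = 118 with buyers paying $31 and suppliers receiving $24 (the $7 wedge).
Per-ticket burden: buyers $6, suppliers $1.
Buyers take the larger share because demand is less price-elastic here (demand slope 1 vs supply slope 6).

Buyers bear the larger share: $6 per ticket.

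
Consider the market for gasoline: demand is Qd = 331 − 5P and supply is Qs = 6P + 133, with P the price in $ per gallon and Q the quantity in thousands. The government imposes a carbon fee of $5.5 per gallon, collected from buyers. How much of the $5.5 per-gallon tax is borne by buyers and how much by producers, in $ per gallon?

Without the tax, 331 − 5P = 6P + 133 gives 11P = 198, so P* = $18 and Q* = 241.
With the tax collected from buyers, demand (in seller-price terms) shifts: Qd = 331 − 5(P + 5.5).
New equilibrium: buyers pay $21, producers receive $15.5, Q = 226. (Wedge: Pb − Ps = 5.5.)
Burden on buyers: $3; on producers: $2.5. (They sum to $5.5.)
The less price-elastic side of the market bears the larger share of a per-unit tax.

Buyers bear $3 per gallon; producers bear $2.5 per gallon.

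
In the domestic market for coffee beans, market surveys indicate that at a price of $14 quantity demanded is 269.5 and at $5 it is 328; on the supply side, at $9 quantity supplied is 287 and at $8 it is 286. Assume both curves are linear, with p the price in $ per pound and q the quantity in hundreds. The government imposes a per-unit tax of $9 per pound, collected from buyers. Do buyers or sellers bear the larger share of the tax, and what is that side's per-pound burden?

Sellers bear the larger share: $7.8 per pound.

Demand slope: (328 − 269.5)/(5 − 14) = -6.5, so qd = 360.5 − 6.5p.
Supply slope: (286 − 287)/(8 − 9) = 1, so qs = p + 278.
Without the tax, 360.5 − 6.5p = p + 278 gives 7.5p = 82.5, so p* = $11 and q* = 289.
With the tax collected from buyers, demand (in seller-price terms) shifts: qd = 360.5 − 6.5(p + 9).
Solving gives q = 281.2 with buyers paying $12.2 and sellers receiving $3.2 (the $9 wedge).
Per-pound burden: buyers $1.2, sellers $7.8.
Sellers take the larger share because supply is less price-elastic here (demand slope 6.5 vs supply slope 1).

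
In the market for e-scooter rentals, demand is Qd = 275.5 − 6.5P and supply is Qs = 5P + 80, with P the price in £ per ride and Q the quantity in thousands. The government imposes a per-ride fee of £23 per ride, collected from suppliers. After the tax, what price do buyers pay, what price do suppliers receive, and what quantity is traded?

Buyers pay £27; suppliers receive £4; quantity = 100.

Before the tax: set 275.5 − 6.5P = 5P + 80 → P* = £17, Q* = 165.
With the tax collected from suppliers, supply shifts: Qs = 5(P − 23) + 80.
New equilibrium: buyers pay £27, suppliers receive £4, Q = 100. (Wedge: Pb − Ps = 23.)
The less price-elastic side of the market bears the larger share of a per-unit tax.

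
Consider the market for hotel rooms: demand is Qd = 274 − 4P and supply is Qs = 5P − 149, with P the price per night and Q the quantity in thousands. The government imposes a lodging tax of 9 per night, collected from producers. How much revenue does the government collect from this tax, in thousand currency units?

Tax revenue = 594 thousand.

Without the tax, 274 − 4P = 5P − 149 gives 9P = 423, so P* = 47 and Q* = 86.
With the tax collected from producers, supply shifts: Qs = 5(P − 9) − 149.
New equilibrium: consumers pay 52, producers receive 43, Q = 66. (Wedge: Pb − Ps = 9.)
Revenue = t · Q = 9 · 66 = 594.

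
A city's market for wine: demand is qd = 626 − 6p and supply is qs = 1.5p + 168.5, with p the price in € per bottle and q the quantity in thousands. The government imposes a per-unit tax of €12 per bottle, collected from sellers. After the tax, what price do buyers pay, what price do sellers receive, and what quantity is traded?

Buyers pay €63.4; sellers receive €51.4; quantity = 245.6.

Without the tax, 626 − 6p = 1.5p + 168.5 gives 7.5p = 457.5, so p* = €61 and q* = 260.
With the tax collected from sellers, supply shifts: qs = 1.5(p − 12) + 168.5.
New equilibrium: buyers pay €63.4, sellers receive €51.4, q = 245.6. (Wedge: pb − ps = 12.)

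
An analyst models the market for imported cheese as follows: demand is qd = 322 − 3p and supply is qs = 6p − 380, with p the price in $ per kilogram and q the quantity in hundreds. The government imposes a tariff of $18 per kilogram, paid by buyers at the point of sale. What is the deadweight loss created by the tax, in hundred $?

Deadweight loss = $324 hundred.

Before the tax: set 322 − 3p = 6p − 380 → p* = $78, q* = 88.
With the tax collected from buyers, demand (in seller-price terms) shifts: qd = 322 − 3(p + 18).
Solving gives q = 52 with buyers paying $90 and suppliers receiving $72 (the $18 wedge).
Quantity falls by |ΔQ| = |88 − 52| = 36.
DWL = ½ · t · |ΔQ| = ½ · 18 · 36 = $324.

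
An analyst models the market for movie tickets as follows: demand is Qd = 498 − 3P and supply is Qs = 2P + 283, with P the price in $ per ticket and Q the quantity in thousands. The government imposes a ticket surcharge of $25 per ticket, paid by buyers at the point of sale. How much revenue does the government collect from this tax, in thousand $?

Tax revenue = $8475 thousand.

Without the tax, 498 − 3P = 2P + 283 gives 5P = 215, so P* = $43 and Q* = 369.
With the tax collected from buyers, demand (in seller-price terms) shifts: Qd = 498 − 3(P + 25).
New equilibrium: buyers pay $53, producers receive $28, Q = 339. (Wedge: Pb − Ps = 25.)
Revenue = t · Q = 25 · 339 = $8475.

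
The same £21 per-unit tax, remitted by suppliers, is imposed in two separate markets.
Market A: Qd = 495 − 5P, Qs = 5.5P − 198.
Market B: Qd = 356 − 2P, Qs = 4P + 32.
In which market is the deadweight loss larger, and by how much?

Market A: pre-tax P* = £66, Q* = 165; post-tax Q = 110; deadweight loss = £577.5.
Market B: pre-tax P* = £54, Q* = 248; post-tax Q = 220; deadweight loss = £294.
Difference: £577.5 vs £294 → market A is larger by £283.5.

Market A, by £283.5.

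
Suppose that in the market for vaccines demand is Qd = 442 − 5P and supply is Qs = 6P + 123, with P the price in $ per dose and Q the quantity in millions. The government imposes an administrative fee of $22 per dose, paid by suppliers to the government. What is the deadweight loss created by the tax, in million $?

Before the tax: set 442 − 5P = 6P + 123 → P* = $29, Q* = 297.
With the tax collected from suppliers, supply shifts: Qs = 6(P − 22) + 123.
Solving gives Q = 237 with consumers paying $41 and suppliers receiving $19 (the $22 wedge).
Quantity falls by |ΔQ| = |297 − 237| = 60.
DWL = ½ · t · |ΔQ| = ½ · 22 · 60 = $660.

Deadweight loss = $660 million.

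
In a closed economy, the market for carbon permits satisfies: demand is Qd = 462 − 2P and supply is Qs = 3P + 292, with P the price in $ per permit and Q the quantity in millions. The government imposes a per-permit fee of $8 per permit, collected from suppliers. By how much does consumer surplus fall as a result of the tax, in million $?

Consumer surplus falls by $1868.16 million.

Before the tax: set 462 − 2P = 3P + 292 → P* = $34, Q* = 394.
With the tax collected from suppliers, supply shifts: Qs = 3(P − 8) + 292.
New equilibrium: buyers pay $38.8, suppliers receive $30.8, Q = 384.4. (Wedge: Pb − Ps = 8.)
ΔCS is the trapezoid between Q = 384.4 and Q = 394 of height $4.8: ½ · (394 + 384.4) · 4.8 = $1868.16.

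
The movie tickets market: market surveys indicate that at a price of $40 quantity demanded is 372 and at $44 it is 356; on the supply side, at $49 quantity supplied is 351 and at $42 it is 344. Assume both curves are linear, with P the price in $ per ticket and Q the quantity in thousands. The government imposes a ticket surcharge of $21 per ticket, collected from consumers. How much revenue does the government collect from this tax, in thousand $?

Tax revenue = $6955.2 thousand.

Demand slope: (356 − 372)/(44 − 40) = -4, so Qd = 532 − 4P.
Supply slope: (344 − 351)/(42 − 49) = 1, so Qs = P + 302.
Without the tax, 532 − 4P = P + 302 gives 5P = 230, so P* = $46 and Q* = 348.
With the tax collected from consumers, demand (in seller-price terms) shifts: Qd = 532 − 4(P + 21).
Solving gives Q = 331.2 with consumers paying $50.2 and producers receiving $29.2 (the $21 wedge).
Revenue = t · Q = 21 · 331.2 = $6955.2.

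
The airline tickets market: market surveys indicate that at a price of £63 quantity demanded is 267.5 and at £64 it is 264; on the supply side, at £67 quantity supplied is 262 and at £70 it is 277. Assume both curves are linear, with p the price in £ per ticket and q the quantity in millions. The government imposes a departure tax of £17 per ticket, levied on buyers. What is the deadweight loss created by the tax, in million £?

Demand slope: (264 − 267.5)/(64 − 63) = -3.5, so qd = 488 − 3.5p.
Supply slope: (277 − 262)/(70 − 67) = 5, so qs = 5p − 73.
Without the tax, 488 − 3.5p = 5p − 73 gives 8.5p = 561, so p* = £66 and q* = 257.
With the tax collected from buyers, demand (in seller-price terms) shifts: qd = 488 − 3.5(p + 17).
New equilibrium: buyers pay £76, producers receive £59, q = 222. (Wedge: pb − ps = 17.)
Quantity falls by |ΔQ| = |257 − 222| = 35.
DWL = ½ · t · |ΔQ| = ½ · 17 · 35 = £297.5.

Deadweight loss = £297.5 million.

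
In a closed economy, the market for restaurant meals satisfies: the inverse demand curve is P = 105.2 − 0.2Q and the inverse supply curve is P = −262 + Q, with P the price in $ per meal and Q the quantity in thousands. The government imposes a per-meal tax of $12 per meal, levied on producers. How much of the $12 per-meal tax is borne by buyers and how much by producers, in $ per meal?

Buyers bear $2 per meal; producers bear $10 per meal.

Inverting to Q(P) form: Qd = 526 − 5P; Qs = P + 262.
Before the tax: set 526 − 5P = P + 262 → P* = $44, Q* = 306.
With the tax collected from producers, supply shifts: Qs = (P − 12) + 262.
Solving gives Q = 296 with buyers paying $46 and producers receiving $34 (the $12 wedge).
Burden on buyers: $2; on producers: $10. (They sum to $12.)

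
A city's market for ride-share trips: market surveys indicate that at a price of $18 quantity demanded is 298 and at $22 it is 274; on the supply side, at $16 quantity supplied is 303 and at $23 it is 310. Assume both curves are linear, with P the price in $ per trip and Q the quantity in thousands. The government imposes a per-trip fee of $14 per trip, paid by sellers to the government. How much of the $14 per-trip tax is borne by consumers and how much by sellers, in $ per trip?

Demand slope: (274 − 298)/(22 − 18) = -6, so Qd = 406 − 6P.
Supply slope: (310 − 303)/(23 − 16) = 1, so Qs = P + 287.
Without the tax, 406 − 6P = P + 287 gives 7P = 119, so P* = $17 and Q* = 304.
With the tax collected from sellers, supply shifts: Qs = (P − 14) + 287.
New equilibrium: consumers pay $19, sellers receive $5, Q = 292. (Wedge: Pb − Ps = 14.)
Burden on consumers: $2; on sellers: $12. (They sum to $14.)
The less price-elastic side of the market bears the larger share of a per-unit tax.

Consumers bear $2 per trip; sellers bear $12 per trip.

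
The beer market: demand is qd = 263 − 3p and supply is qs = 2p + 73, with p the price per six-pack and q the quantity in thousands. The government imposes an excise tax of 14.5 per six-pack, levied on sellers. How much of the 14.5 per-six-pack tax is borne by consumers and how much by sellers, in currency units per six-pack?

Before the tax: set 263 − 3p = 2p + 73 → p* = 38, q* = 149.
With the tax collected from sellers, supply shifts: qs = 2(p − 14.5) + 73.
New equilibrium: consumers pay 43.8, sellers receive 29.3, q = 131.6. (Wedge: pb − ps = 14.5.)
Burden on consumers: 5.8; on sellers: 8.7. (They sum to 14.5.)

Consumers bear 5.8 per six-pack; sellers bear 8.7 per six-pack.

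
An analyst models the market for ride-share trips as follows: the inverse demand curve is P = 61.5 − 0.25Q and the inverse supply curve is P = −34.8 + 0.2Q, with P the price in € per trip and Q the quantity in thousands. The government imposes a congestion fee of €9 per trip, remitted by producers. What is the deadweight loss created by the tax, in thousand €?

Deadweight loss = €90 thousand.

Inverting to Q(P) form: Qd = 246 − 4P; Qs = 5P + 174.
Without the tax, 246 − 4P = 5P + 174 gives 9P = 72, so P* = €8 and Q* = 214.
With the tax collected from producers, supply shifts: Qs = 5(P − 9) + 174.
Solving gives Q = 194 with consumers paying €13 and producers receiving €4 (the €9 wedge).
Quantity falls by |ΔQ| = |214 − 194| = 20.
DWL = ½ · t · |ΔQ| = ½ · 9 · 20 = €90.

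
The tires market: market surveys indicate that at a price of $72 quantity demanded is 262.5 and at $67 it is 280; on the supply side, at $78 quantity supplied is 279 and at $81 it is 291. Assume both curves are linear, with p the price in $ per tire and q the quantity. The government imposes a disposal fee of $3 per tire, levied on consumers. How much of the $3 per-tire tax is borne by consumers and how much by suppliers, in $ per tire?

Consumers bear $1.6 per tire; suppliers bear $1.4 per tire.

Demand slope: (280 − 262.5)/(67 − 72) = -3.5, so qd = 514.5 − 3.5p.
Supply slope: (291 − 279)/(81 − 78) = 4, so qs = 4p − 33.
Without the tax, 514.5 − 3.5p = 4p − 33 gives 7.5p = 547.5, so p* = $73 and q* = 259.
With the tax collected from consumers, demand (in seller-price terms) shifts: qd = 514.5 − 3.5(p + 3).
New equilibrium: consumers pay $74.6, suppliers receive $71.6, q = 253.4. (Wedge: pb − ps = 3.)
Burden on consumers: $1.6; on suppliers: $1.4. (They sum to $3.)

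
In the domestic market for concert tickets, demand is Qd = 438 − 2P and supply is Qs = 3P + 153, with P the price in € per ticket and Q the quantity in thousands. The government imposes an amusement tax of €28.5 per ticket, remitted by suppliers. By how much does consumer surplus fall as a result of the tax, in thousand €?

Without the tax, 438 − 2P = 3P + 153 gives 5P = 285, so P* = €57 and Q* = 324.
With the tax collected from suppliers, supply shifts: Qs = 3(P − 28.5) + 153.
Solving gives Q = 289.8 with consumers paying €74.1 and suppliers receiving €45.6 (the €28.5 wedge).
ΔCS is the trapezoid between Q = 289.8 and Q = 324 of height €17.1: ½ · (324 + 289.8) · 17.1 = €5247.99.

Consumer surplus falls by €5247.99 thousand.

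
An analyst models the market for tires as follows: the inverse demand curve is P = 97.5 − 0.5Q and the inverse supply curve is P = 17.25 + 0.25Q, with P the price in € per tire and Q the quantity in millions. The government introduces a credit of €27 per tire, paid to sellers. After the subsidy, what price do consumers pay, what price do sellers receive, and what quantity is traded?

Inverting to Q(P) form: Qd = 195 − 2P; Qs = 4P − 69.
Before the subsidy: set 195 − 2P = 4P − 69 → P* = €44, Q* = 107.
With a per-unit subsidy paid to sellers, each receives P + 27 per unit sold, so supply becomes Qs = 4(P + 27) − 69.
Solving gives Q = 143 with consumers paying €26 and sellers receiving €53 (the €27 wedge).

Consumers pay €26; sellers receive €53; quantity = 143.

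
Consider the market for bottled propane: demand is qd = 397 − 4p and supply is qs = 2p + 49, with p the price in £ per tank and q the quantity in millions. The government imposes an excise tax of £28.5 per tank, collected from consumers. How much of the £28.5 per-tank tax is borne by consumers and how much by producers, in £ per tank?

Consumers bear £9.5 per tank; producers bear £19 per tank.

Before the tax: set 397 − 4p = 2p + 49 → p* = £58, q* = 165.
With the tax collected from consumers, demand (in seller-price terms) shifts: qd = 397 − 4(p + 28.5).
Solving gives q = 127 with consumers paying £67.5 and producers receiving £39 (the £28.5 wedge).
Burden on consumers: £9.5; on producers: £19. (They sum to £28.5.)
The less price-elastic side of the market bears the larger share of a per-unit tax.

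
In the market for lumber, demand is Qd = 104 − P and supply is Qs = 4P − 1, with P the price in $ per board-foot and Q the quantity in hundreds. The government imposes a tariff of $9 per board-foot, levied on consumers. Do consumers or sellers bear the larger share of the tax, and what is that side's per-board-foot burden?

Consumers bear the larger share: $7.2 per board-foot.

Without the tax, 104 − P = 4P − 1 gives 5P = 105, so P* = $21 and Q* = 83.
With the tax collected from consumers, demand (in seller-price terms) shifts: Qd = 104 − (P + 9).
New equilibrium: consumers pay $28.2, sellers receive $19.2, Q = 75.8. (Wedge: Pb − Ps = 9.)
Per-board-foot burden: consumers $7.2, sellers $1.8.
Consumers take the larger share because demand is less price-elastic here (demand slope 1 vs supply slope 4).
The less price-elastic side of the market bears the larger share of a per-unit tax.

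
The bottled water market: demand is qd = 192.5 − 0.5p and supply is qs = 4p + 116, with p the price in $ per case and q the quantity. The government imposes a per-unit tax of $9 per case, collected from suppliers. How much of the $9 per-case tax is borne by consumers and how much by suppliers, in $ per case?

Consumers bear $8 per case; suppliers bear $1 per case.

Without the tax, 192.5 − 0.5p = 4p + 116 gives 4.5p = 76.5, so p* = $17 and q* = 184.
With the tax collected from suppliers, supply shifts: qs = 4(p − 9) + 116.
Solving gives q = 180 with consumers paying $25 and suppliers receiving $16 (the $9 wedge).
Burden on consumers: $8; on suppliers: $1. (They sum to $9.)
The less price-elastic side of the market bears the larger share of a per-unit tax.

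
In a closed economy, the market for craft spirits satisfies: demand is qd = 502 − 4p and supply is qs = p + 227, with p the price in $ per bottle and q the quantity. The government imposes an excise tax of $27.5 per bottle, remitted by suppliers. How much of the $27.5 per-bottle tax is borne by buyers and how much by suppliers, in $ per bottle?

Without the tax, 502 − 4p = p + 227 gives 5p = 275, so p* = $55 and q* = 282.
With the tax collected from suppliers, supply shifts: qs = (p − 27.5) + 227.
New equilibrium: buyers pay $60.5, suppliers receive $33, q = 260. (Wedge: pb − ps = 27.5.)
Burden on buyers: $5.5; on suppliers: $22. (They sum to $27.5.)
The less price-elastic side of the market bears the larger share of a per-unit tax.

Buyers bear $5.5 per bottle; suppliers bear $22 per bottle.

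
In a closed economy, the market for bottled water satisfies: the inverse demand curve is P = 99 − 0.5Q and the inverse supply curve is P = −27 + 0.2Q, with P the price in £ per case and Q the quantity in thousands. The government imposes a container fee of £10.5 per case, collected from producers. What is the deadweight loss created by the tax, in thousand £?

Deadweight loss = £78.75 thousand.

Inverting to Q(P) form: Qd = 198 − 2P; Qs = 5P + 135.
Before the tax: set 198 − 2P = 5P + 135 → P* = £9, Q* = 180.
With the tax collected from producers, supply shifts: Qs = 5(P − 10.5) + 135.
Solving gives Q = 165 with buyers paying £16.5 and producers receiving £6 (the £10.5 wedge).
Quantity falls by |ΔQ| = |180 − 165| = 15.
DWL = ½ · t · |ΔQ| = ½ · 10.5 · 15 = £78.75.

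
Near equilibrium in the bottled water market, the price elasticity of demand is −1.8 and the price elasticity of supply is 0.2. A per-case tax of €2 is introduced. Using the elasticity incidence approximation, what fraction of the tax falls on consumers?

Incidence ratio: consumers' share ≈ εs / (εs + |εd|) = 0.2 / (0.2 + 1.8) = 0.1.
Supply is the less elastic side, so consumers bear the smaller share.

Consumers' share ≈ 0.1.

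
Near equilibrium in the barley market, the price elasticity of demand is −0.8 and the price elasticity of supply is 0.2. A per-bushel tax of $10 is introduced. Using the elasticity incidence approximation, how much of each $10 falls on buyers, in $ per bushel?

Buyers bear ≈ $2 per bushel.

Incidence ratio: buyers' share ≈ εs / (εs + |εd|) = 0.2 / (0.2 + 0.8) = 0.2.
So buyers bear ≈ 0.2 × $10 = $2; sellers bear $8.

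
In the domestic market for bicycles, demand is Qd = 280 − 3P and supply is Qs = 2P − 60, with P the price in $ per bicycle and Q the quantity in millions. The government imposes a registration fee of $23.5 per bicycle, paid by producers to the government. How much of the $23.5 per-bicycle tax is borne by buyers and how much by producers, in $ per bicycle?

Before the tax: set 280 − 3P = 2P − 60 → P* = $68, Q* = 76.
With the tax collected from producers, supply shifts: Qs = 2(P − 23.5) − 60.
New equilibrium: buyers pay $77.4, producers receive $53.9, Q = 47.8. (Wedge: Pb − Ps = 23.5.)
Burden on buyers: $9.4; on producers: $14.1. (They sum to $23.5.)

Buyers bear $9.4 per bicycle; producers bear $14.1 per bicycle.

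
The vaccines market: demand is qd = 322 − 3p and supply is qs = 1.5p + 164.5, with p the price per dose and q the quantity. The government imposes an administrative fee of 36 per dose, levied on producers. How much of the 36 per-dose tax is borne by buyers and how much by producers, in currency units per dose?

Before the tax: set 322 − 3p = 1.5p + 164.5 → p* = 35, q* = 217.
With the tax collected from producers, supply shifts: qs = 1.5(p − 36) + 164.5.
Solving gives q = 181 with buyers paying 47 and producers receiving 11 (the 36 wedge).
Burden on buyers: 12; on producers: 24. (They sum to 36.)
The less price-elastic side of the market bears the larger share of a per-unit tax.

Buyers bear 12 per dose; producers bear 24 per dose.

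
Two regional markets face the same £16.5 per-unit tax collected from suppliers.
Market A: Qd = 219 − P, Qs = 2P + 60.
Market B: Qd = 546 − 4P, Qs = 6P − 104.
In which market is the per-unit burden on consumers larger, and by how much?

Market A, by £1.1.

Market A: pre-tax P* = £53, Q* = 166; post-tax Q = 155; per-unit burden on consumers = £11.
Market B: pre-tax P* = £65, Q* = 286; post-tax Q = 246.4; per-unit burden on consumers = £9.9.
Difference: £11 vs £9.9 → market A is larger by £1.1.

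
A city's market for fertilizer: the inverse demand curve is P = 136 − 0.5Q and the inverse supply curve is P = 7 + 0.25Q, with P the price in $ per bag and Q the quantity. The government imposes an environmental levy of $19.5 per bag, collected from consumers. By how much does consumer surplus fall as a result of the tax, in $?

Consumer surplus falls by $2067.

Rewrite in direct form: Qd = 272 − 2P and Qs = 4P − 28.
Without the tax, 272 − 2P = 4P − 28 gives 6P = 300, so P* = $50 and Q* = 172.
With the tax collected from consumers, demand (in seller-price terms) shifts: Qd = 272 − 2(P + 19.5).
Solving gives Q = 146 with consumers paying $63 and producers receiving $43.5 (the $19.5 wedge).
ΔCS is the trapezoid between Q = 146 and Q = 172 of height $13: ½ · (172 + 146) · 13 = $2067.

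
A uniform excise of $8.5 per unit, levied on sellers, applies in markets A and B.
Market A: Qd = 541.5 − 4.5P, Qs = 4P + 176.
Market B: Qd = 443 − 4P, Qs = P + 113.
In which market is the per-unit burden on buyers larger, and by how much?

Market A: pre-tax P* = $43, Q* = 348; post-tax Q = 330; per-unit burden on buyers = $4.
Market B: pre-tax P* = $66, Q* = 179; post-tax Q = 172.2; per-unit burden on buyers = $1.7.
Difference: $4 vs $1.7 → market A is larger by $2.3.

Market A, by $2.3.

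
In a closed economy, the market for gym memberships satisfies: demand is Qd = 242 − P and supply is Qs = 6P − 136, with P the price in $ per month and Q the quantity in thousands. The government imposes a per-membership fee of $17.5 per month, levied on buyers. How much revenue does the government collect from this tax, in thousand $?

Without the tax, 242 − P = 6P − 136 gives 7P = 378, so P* = $54 and Q* = 188.
With the tax collected from buyers, demand (in seller-price terms) shifts: Qd = 242 − (P + 17.5).
New equilibrium: buyers pay $69, producers receive $51.5, Q = 173. (Wedge: Pb − Ps = 17.5.)
Revenue = t · Q = 17.5 · 173 = $3027.5.

Tax revenue = $3027.5 thousand.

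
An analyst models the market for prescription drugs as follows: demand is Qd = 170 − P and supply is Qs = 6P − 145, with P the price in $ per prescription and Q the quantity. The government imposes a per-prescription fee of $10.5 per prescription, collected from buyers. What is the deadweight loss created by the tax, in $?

Without the tax, 170 − P = 6P − 145 gives 7P = 315, so P* = $45 and Q* = 125.
With the tax collected from buyers, demand (in seller-price terms) shifts: Qd = 170 − (P + 10.5).
Solving gives Q = 116 with buyers paying $54 and producers receiving $43.5 (the $10.5 wedge).
Quantity falls by |ΔQ| = |125 − 116| = 9.
DWL = ½ · t · |ΔQ| = ½ · 10.5 · 9 = $47.25.

Deadweight loss = $47.25.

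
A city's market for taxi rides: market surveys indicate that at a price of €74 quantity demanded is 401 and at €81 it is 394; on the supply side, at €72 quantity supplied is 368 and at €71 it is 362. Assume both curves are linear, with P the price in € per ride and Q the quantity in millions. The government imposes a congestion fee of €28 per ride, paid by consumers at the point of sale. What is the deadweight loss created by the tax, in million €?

Deadweight loss = €336 million.

Demand slope: (394 − 401)/(81 − 74) = -1, so Qd = 475 − P.
Supply slope: (362 − 368)/(71 − 72) = 6, so Qs = 6P − 64.
Without the tax, 475 − P = 6P − 64 gives 7P = 539, so P* = €77 and Q* = 398.
With the tax collected from consumers, demand (in seller-price terms) shifts: Qd = 475 − (P + 28).
Solving gives Q = 374 with consumers paying €101 and suppliers receiving €73 (the €28 wedge).
Quantity falls by |ΔQ| = |398 − 374| = 24.
DWL = ½ · t · |ΔQ| = ½ · 28 · 24 = €336.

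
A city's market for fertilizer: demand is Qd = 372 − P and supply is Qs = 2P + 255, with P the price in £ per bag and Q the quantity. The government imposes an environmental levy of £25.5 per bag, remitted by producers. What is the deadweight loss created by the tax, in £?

Before the tax: set 372 − P = 2P + 255 → P* = £39, Q* = 333.
With the tax collected from producers, supply shifts: Qs = 2(P − 25.5) + 255.
Solving gives Q = 316 with consumers paying £56 and producers receiving £30.5 (the £25.5 wedge).
Quantity falls by |ΔQ| = |333 − 316| = 17.
DWL = ½ · t · |ΔQ| = ½ · 25.5 · 17 = £216.75.

Deadweight loss = £216.75.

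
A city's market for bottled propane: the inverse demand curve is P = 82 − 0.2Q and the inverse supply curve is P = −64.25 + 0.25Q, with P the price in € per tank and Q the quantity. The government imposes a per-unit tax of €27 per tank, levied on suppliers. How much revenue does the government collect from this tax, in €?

Inverting to Q(P) form: Qd = 410 − 5P; Qs = 4P + 257.
Before the tax: set 410 − 5P = 4P + 257 → P* = €17, Q* = 325.
With the tax collected from suppliers, supply shifts: Qs = 4(P − 27) + 257.
New equilibrium: consumers pay €29, suppliers receive €2, Q = 265. (Wedge: Pb − Ps = 27.)
Revenue = t · Q = 27 · 265 = €7155.

Tax revenue = €7155.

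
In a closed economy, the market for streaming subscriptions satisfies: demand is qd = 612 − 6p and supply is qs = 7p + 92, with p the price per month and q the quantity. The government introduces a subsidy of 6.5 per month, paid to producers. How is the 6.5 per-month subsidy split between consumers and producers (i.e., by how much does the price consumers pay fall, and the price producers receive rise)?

Consumers gain 3.5 per month; producers gain 3 per month.

Without the subsidy, 612 − 6p = 7p + 92 gives 13p = 520, so p* = 40 and q* = 372.
With a per-unit subsidy paid to producers, each receives p + 6.5 per unit sold, so supply becomes qs = 7(p + 6.5) + 92.
Solving gives q = 393 with consumers paying 36.5 and producers receiving 43 (the 6.5 wedge).
Gain to consumers: 3.5; to producers: 3. (They sum to 6.5.)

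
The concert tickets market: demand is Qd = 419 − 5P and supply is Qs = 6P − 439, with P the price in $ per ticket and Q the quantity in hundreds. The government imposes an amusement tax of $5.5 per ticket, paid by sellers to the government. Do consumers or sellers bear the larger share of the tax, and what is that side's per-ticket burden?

Without the tax, 419 − 5P = 6P − 439 gives 11P = 858, so P* = $78 and Q* = 29.
With the tax collected from sellers, supply shifts: Qs = 6(P − 5.5) − 439.
New equilibrium: consumers pay $81, sellers receive $75.5, Q = 14. (Wedge: Pb − Ps = 5.5.)
Per-ticket burden: consumers $3, sellers $2.5.
Consumers take the larger share because demand is less price-elastic here (demand slope 5 vs supply slope 6).

Consumers bear the larger share: $3 per ticket.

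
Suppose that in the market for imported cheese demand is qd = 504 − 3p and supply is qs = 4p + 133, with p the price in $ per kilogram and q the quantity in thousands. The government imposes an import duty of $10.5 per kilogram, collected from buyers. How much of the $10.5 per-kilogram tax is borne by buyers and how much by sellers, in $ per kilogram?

Before the tax: set 504 − 3p = 4p + 133 → p* = $53, q* = 345.
With the tax collected from buyers, demand (in seller-price terms) shifts: qd = 504 − 3(p + 10.5).
Solving gives q = 327 with buyers paying $59 and sellers receiving $48.5 (the $10.5 wedge).
Burden on buyers: $6; on sellers: $4.5. (They sum to $10.5.)
The less price-elastic side of the market bears the larger share of a per-unit tax.

Buyers bear $6 per kilogram; sellers bear $4.5 per kilogram.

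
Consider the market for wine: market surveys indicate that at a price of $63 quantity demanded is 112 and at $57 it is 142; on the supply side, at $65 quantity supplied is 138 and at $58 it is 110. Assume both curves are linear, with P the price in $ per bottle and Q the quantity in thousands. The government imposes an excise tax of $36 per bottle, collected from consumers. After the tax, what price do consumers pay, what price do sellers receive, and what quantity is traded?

Demand slope: (142 − 112)/(57 − 63) = -5, so Qd = 427 − 5P.
Supply slope: (110 − 138)/(58 − 65) = 4, so Qs = 4P − 122.
Without the tax, 427 − 5P = 4P − 122 gives 9P = 549, so P* = $61 and Q* = 122.
With the tax collected from consumers, demand (in seller-price terms) shifts: Qd = 427 − 5(P + 36).
Solving gives Q = 42 with consumers paying $77 and sellers receiving $41 (the $36 wedge).
The less price-elastic side of the market bears the larger share of a per-unit tax.

Consumers pay $77; sellers receive $41; quantity = 42.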